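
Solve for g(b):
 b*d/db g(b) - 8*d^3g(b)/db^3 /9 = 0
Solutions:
 g(b) = C1 + Integral(C2*airyai(3^(2/3)*b/2) + C3*airybi(3^(2/3)*b/2), b)


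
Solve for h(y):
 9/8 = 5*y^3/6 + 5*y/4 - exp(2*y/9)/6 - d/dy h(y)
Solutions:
 h(y) = C1 + 5*y^4/24 + 5*y^2/8 - 9*y/8 - 3*exp(2*y/9)/4


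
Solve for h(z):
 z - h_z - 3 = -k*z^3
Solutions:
 h(z) = C1 + k*z^4/4 + z^2/2 - 3*z


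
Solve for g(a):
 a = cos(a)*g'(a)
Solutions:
 g(a) = C1 + Integral(a/cos(a), a)


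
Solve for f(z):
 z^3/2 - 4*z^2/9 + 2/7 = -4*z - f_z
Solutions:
 f(z) = C1 - z^4/8 + 4*z^3/27 - 2*z^2 - 2*z/7


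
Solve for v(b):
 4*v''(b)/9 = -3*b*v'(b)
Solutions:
 v(b) = C1 + C2*erf(3*sqrt(6)*b/4)


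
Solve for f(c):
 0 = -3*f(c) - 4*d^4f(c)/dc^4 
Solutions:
 f(c) = (C1*sin(3^(1/4)*c/2) + C2*cos(3^(1/4)*c/2))*exp(-3^(1/4)*c/2) + (C3*sin(3^(1/4)*c/2) + C4*cos(3^(1/4)*c/2))*exp(3^(1/4)*c/2)


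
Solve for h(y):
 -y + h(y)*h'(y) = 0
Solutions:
 h(y) = -sqrt(C1 + y^2)
 h(y) = sqrt(C1 + y^2)


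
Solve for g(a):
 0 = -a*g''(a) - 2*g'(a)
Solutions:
 g(a) = C1 + C2/a


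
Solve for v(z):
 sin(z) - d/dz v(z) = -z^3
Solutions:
 v(z) = C1 + z^4/4 - cos(z)


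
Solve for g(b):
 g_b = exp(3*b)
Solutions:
 g(b) = C1 + exp(3*b)/3


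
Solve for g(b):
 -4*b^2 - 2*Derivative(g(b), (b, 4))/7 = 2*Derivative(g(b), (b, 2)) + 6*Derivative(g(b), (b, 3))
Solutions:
 g(b) = C1 + C2*b + C3*exp(b*(-21 + sqrt(413))/2) + C4*exp(-b*(sqrt(413) + 21)/2) - b^4/6 + 2*b^3 - 124*b^2/7


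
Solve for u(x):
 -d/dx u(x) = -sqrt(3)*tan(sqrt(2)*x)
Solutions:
 u(x) = C1 - sqrt(6)*log(cos(sqrt(2)*x))/2


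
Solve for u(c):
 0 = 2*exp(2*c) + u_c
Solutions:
 u(c) = C1 - exp(2*c)


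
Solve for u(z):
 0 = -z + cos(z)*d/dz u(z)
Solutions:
 u(z) = C1 + Integral(z/cos(z), z)


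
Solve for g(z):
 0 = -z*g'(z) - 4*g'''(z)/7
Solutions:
 g(z) = C1 + Integral(C2*airyai(-14^(1/3)*z/2) + C3*airybi(-14^(1/3)*z/2), z)


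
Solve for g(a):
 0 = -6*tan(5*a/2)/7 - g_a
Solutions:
 g(a) = C1 + 12*log(cos(5*a/2))/35


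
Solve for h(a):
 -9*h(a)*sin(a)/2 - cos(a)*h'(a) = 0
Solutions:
 h(a) = C1*cos(a)^(9/2)


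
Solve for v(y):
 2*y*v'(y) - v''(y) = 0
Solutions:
 v(y) = C1 + C2*erfi(y)


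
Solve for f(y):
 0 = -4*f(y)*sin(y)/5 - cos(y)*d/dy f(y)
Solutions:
 f(y) = C1*cos(y)^(4/5)


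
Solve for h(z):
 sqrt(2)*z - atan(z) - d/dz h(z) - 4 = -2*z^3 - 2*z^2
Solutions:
 h(z) = C1 + z^4/2 + 2*z^3/3 + sqrt(2)*z^2/2 - z*atan(z) - 4*z + log(z^2 + 1)/2


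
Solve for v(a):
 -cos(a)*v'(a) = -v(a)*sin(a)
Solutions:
 v(a) = C1/cos(a)


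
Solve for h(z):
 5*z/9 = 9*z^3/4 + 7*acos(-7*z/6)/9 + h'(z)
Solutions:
 h(z) = C1 - 9*z^4/16 + 5*z^2/18 - 7*z*acos(-7*z/6)/9 - sqrt(36 - 49*z^2)/9


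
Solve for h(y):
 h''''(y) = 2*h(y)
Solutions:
 h(y) = C1*exp(-2^(1/4)*y) + C2*exp(2^(1/4)*y) + C3*sin(2^(1/4)*y) + C4*cos(2^(1/4)*y)


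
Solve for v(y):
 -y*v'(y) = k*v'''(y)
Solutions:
 v(y) = C1 + Integral(C2*airyai(y*(-1/k)^(1/3)) + C3*airybi(y*(-1/k)^(1/3)), y)


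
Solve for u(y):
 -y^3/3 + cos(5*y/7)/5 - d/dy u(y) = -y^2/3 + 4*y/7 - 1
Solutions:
 u(y) = C1 - y^4/12 + y^3/9 - 2*y^2/7 + y + 7*sin(5*y/7)/25


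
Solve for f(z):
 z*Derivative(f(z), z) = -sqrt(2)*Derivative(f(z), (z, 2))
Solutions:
 f(z) = C1 + C2*erf(2^(1/4)*z/2)


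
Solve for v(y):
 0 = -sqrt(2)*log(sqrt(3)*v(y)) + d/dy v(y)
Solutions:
 -sqrt(2)*Integral(1/(2*log(_y) + log(3)), (_y, v(y))) = C1 - y


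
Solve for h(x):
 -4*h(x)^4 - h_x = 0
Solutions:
 h(x) = (-3^(2/3) - 3*3^(1/6)*I)*(1/(C1 + 4*x))^(1/3)/6
 h(x) = (-3^(2/3) + 3*3^(1/6)*I)*(1/(C1 + 4*x))^(1/3)/6
 h(x) = (1/(C1 + 12*x))^(1/3)


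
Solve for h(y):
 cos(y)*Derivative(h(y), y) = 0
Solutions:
 h(y) = C1


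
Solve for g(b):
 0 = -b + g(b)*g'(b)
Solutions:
 g(b) = -sqrt(C1 + b^2)
 g(b) = sqrt(C1 + b^2)


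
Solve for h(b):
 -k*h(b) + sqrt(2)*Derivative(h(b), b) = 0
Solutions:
 h(b) = C1*exp(sqrt(2)*b*k/2)


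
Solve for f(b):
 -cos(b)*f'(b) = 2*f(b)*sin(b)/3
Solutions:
 f(b) = C1*cos(b)^(2/3)


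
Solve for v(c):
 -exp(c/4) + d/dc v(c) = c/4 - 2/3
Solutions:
 v(c) = C1 + c^2/8 - 2*c/3 + 4*exp(c/4)


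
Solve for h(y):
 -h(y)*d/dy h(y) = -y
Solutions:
 h(y) = -sqrt(C1 + y^2)
 h(y) = sqrt(C1 + y^2)


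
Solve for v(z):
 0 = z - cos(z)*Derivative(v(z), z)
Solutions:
 v(z) = C1 + Integral(z/cos(z), z)


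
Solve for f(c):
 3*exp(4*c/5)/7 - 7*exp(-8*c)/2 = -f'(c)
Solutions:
 f(c) = C1 - 15*exp(4*c/5)/28 - 7*exp(-8*c)/16


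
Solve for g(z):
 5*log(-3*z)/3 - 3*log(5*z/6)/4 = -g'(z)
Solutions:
 g(z) = C1 - 11*z*log(z)/12 + z*(-20*log(3) - 9*log(6) + 11 + 9*log(5) - 20*I*pi)/12


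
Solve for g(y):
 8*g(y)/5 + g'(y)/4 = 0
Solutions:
 g(y) = C1*exp(-32*y/5)


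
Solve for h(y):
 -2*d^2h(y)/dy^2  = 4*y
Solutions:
 h(y) = C1 + C2*y - y^3/3


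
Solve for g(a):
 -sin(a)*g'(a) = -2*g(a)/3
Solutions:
 g(a) = C1*(cos(a) - 1)^(1/3)/(cos(a) + 1)^(1/3)


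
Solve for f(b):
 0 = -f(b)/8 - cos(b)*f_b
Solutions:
 f(b) = C1*(sin(b) - 1)^(1/16)/(sin(b) + 1)^(1/16)


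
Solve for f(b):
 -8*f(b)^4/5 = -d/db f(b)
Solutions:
 f(b) = 5^(1/3)*(-1/(C1 + 24*b))^(1/3)
 f(b) = 5^(1/3)*(-1/(C1 + 8*b))^(1/3)*(-3^(2/3) - 3*3^(1/6)*I)/6
 f(b) = 5^(1/3)*(-1/(C1 + 8*b))^(1/3)*(-3^(2/3) + 3*3^(1/6)*I)/6


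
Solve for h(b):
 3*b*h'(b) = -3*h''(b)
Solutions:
 h(b) = C1 + C2*erf(sqrt(2)*b/2)


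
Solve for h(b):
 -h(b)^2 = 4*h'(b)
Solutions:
 h(b) = 4/(C1 + b)


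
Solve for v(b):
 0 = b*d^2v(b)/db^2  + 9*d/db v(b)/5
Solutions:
 v(b) = C1 + C2/b^(4/5)


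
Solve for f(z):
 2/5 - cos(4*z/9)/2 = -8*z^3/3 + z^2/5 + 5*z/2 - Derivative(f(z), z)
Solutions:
 f(z) = C1 - 2*z^4/3 + z^3/15 + 5*z^2/4 - 2*z/5 + 9*sin(4*z/9)/8


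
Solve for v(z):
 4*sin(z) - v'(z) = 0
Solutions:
 v(z) = C1 - 4*cos(z)


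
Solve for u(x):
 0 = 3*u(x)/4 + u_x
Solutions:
 u(x) = C1*exp(-3*x/4)


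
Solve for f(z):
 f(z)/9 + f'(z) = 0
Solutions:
 f(z) = C1*exp(-z/9)


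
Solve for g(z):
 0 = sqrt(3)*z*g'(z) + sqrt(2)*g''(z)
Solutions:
 g(z) = C1 + C2*erf(6^(1/4)*z/2)


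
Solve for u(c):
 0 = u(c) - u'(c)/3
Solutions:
 u(c) = C1*exp(3*c)


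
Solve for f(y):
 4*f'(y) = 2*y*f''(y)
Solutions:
 f(y) = C1 + C2*y^3


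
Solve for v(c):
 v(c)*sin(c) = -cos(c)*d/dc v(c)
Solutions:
 v(c) = C1*cos(c)


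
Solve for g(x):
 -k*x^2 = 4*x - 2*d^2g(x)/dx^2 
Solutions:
 g(x) = C1 + C2*x + k*x^4/24 + x^3/3


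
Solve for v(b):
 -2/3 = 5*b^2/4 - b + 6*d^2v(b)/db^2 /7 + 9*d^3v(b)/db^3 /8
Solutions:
 v(b) = C1 + C2*b + C3*exp(-16*b/21) - 35*b^4/288 + 959*b^3/1152 - 67585*b^2/18432


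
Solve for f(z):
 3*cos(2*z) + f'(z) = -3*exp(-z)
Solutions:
 f(z) = C1 - 3*sin(2*z)/2 + 3*exp(-z)


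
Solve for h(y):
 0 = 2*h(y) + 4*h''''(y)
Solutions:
 h(y) = (C1*sin(2^(1/4)*y/2) + C2*cos(2^(1/4)*y/2))*exp(-2^(1/4)*y/2) + (C3*sin(2^(1/4)*y/2) + C4*cos(2^(1/4)*y/2))*exp(2^(1/4)*y/2)


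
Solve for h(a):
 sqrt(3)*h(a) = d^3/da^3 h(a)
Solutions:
 h(a) = C3*exp(3^(1/6)*a) + (C1*sin(3^(2/3)*a/2) + C2*cos(3^(2/3)*a/2))*exp(-3^(1/6)*a/2)


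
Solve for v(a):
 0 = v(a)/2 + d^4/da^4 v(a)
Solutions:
 v(a) = (C1*sin(2^(1/4)*a/2) + C2*cos(2^(1/4)*a/2))*exp(-2^(1/4)*a/2) + (C3*sin(2^(1/4)*a/2) + C4*cos(2^(1/4)*a/2))*exp(2^(1/4)*a/2)


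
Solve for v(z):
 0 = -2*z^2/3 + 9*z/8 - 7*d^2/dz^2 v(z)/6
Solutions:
 v(z) = C1 + C2*z - z^4/21 + 9*z^3/56


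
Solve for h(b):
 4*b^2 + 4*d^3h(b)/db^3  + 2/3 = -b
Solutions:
 h(b) = C1 + C2*b + C3*b^2 - b^5/60 - b^4/96 - b^3/36


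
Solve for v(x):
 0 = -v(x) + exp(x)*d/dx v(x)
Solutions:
 v(x) = C1*exp(-exp(-x))


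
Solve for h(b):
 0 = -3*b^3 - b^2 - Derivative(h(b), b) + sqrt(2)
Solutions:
 h(b) = C1 - 3*b^4/4 - b^3/3 + sqrt(2)*b


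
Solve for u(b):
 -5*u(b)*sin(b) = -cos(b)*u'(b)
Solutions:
 u(b) = C1/cos(b)^5


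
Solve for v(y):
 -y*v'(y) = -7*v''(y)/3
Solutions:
 v(y) = C1 + C2*erfi(sqrt(42)*y/14)


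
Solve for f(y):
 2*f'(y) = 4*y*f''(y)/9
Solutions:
 f(y) = C1 + C2*y^(11/2)


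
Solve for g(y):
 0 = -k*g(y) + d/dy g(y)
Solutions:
 g(y) = C1*exp(k*y)


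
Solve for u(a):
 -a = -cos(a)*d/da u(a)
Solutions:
 u(a) = C1 + Integral(a/cos(a), a)


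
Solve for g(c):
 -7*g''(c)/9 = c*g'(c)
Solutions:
 g(c) = C1 + C2*erf(3*sqrt(14)*c/14)


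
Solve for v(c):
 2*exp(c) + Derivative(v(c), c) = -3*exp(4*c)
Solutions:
 v(c) = C1 - 3*exp(4*c)/4 - 2*exp(c)


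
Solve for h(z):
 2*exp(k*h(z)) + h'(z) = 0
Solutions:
 h(z) = Piecewise((log(1/(C1*k + 2*k*z))/k, Ne(k, 0)), (nan, True))
 h(z) = Piecewise((C1 - 2*z, Eq(k, 0)), (nan, True))


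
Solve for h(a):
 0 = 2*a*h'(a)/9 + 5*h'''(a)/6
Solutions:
 h(a) = C1 + Integral(C2*airyai(-30^(2/3)*a/15) + C3*airybi(-30^(2/3)*a/15), a)


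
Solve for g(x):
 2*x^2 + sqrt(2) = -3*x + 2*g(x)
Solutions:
 g(x) = x^2 + 3*x/2 + sqrt(2)/2


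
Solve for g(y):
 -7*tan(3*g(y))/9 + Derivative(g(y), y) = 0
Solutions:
 g(y) = -asin(C1*exp(7*y/3))/3 + pi/3
 g(y) = asin(C1*exp(7*y/3))/3


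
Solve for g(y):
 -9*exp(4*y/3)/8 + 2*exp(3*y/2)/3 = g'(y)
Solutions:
 g(y) = C1 - 27*exp(4*y/3)/32 + 4*exp(3*y/2)/9


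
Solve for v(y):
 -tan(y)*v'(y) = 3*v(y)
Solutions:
 v(y) = C1/sin(y)^3


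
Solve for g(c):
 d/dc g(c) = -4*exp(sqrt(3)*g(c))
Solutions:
 g(c) = sqrt(3)*(2*log(1/(C1 + 4*c)) - log(3))/6


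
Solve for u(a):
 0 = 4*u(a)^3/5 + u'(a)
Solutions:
 u(a) = -sqrt(10)*sqrt(-1/(C1 - 4*a))/2
 u(a) = sqrt(10)*sqrt(-1/(C1 - 4*a))/2


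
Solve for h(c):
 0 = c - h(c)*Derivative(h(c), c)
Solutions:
 h(c) = -sqrt(C1 + c^2)
 h(c) = sqrt(C1 + c^2)


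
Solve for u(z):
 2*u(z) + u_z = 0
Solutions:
 u(z) = C1*exp(-2*z)


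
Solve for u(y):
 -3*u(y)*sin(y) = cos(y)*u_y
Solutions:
 u(y) = C1*cos(y)^3


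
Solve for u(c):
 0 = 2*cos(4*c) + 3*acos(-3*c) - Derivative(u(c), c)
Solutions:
 u(c) = C1 + 3*c*acos(-3*c) + sqrt(1 - 9*c^2) + sin(4*c)/2


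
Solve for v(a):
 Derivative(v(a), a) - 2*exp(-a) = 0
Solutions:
 v(a) = C1 - 2*exp(-a)


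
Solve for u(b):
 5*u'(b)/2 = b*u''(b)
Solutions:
 u(b) = C1 + C2*b^(7/2)


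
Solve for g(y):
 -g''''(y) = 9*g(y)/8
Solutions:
 g(y) = (C1*sin(2^(3/4)*sqrt(3)*y/4) + C2*cos(2^(3/4)*sqrt(3)*y/4))*exp(-2^(3/4)*sqrt(3)*y/4) + (C3*sin(2^(3/4)*sqrt(3)*y/4) + C4*cos(2^(3/4)*sqrt(3)*y/4))*exp(2^(3/4)*sqrt(3)*y/4)


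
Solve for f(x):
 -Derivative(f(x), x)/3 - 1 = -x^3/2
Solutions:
 f(x) = C1 + 3*x^4/8 - 3*x


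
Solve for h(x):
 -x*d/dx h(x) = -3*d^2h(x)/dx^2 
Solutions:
 h(x) = C1 + C2*erfi(sqrt(6)*x/6)


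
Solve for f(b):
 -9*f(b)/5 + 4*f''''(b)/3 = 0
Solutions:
 f(b) = C1*exp(-15^(3/4)*sqrt(2)*b/10) + C2*exp(15^(3/4)*sqrt(2)*b/10) + C3*sin(15^(3/4)*sqrt(2)*b/10) + C4*cos(15^(3/4)*sqrt(2)*b/10)


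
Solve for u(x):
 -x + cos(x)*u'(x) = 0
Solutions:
 u(x) = C1 + Integral(x/cos(x), x)


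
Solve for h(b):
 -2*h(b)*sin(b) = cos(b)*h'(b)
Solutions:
 h(b) = C1*cos(b)^2


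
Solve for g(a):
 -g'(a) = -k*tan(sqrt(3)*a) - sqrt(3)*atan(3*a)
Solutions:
 g(a) = C1 - sqrt(3)*k*log(cos(sqrt(3)*a))/3 + sqrt(3)*(a*atan(3*a) - log(9*a^2 + 1)/6)


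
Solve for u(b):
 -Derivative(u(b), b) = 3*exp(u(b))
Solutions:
 u(b) = log(1/(C1 + 3*b))


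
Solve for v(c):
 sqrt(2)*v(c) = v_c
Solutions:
 v(c) = C1*exp(sqrt(2)*c)


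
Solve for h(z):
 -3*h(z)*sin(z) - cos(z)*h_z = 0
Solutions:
 h(z) = C1*cos(z)^3


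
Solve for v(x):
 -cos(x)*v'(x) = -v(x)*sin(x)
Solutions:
 v(x) = C1/cos(x)


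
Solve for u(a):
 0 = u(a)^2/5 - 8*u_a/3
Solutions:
 u(a) = -40/(C1 + 3*a)


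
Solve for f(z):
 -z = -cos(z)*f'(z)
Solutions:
 f(z) = C1 + Integral(z/cos(z), z)


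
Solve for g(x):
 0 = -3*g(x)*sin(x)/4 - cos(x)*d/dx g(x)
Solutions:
 g(x) = C1*cos(x)^(3/4)


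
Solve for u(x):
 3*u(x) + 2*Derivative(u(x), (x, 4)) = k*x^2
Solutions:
 u(x) = k*x^2/3 + (C1*sin(6^(1/4)*x/2) + C2*cos(6^(1/4)*x/2))*exp(-6^(1/4)*x/2) + (C3*sin(6^(1/4)*x/2) + C4*cos(6^(1/4)*x/2))*exp(6^(1/4)*x/2)


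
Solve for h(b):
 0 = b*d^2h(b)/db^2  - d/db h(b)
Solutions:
 h(b) = C1 + C2*b^2


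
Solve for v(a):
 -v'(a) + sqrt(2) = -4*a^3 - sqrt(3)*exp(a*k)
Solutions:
 v(a) = C1 + a^4 + sqrt(2)*a + sqrt(3)*exp(a*k)/k


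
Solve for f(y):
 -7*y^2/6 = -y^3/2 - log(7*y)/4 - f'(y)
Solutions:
 f(y) = C1 - y^4/8 + 7*y^3/18 - y*log(y)/4 - y*log(7)/4 + y/4


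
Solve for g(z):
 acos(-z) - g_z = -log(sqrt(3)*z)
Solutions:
 g(z) = C1 + z*log(z) + z*acos(-z) - z + z*log(3)/2 + sqrt(1 - z^2)


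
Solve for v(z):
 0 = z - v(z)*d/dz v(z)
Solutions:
 v(z) = -sqrt(C1 + z^2)
 v(z) = sqrt(C1 + z^2)


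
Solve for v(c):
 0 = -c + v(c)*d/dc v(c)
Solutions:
 v(c) = -sqrt(C1 + c^2)
 v(c) = sqrt(C1 + c^2)


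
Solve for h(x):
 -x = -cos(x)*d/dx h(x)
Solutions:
 h(x) = C1 + Integral(x/cos(x), x)


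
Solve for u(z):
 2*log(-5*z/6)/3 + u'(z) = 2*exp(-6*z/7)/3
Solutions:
 u(z) = C1 - 2*z*log(-z)/3 + 2*z*(-log(5) + 1 + log(6))/3 - 7*exp(-6*z/7)/9


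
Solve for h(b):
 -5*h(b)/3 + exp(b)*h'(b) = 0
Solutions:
 h(b) = C1*exp(-5*exp(-b)/3)


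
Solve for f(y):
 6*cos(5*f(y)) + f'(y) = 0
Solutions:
 f(y) = -asin((C1 + exp(60*y))/(C1 - exp(60*y)))/5 + pi/5
 f(y) = asin((C1 + exp(60*y))/(C1 - exp(60*y)))/5


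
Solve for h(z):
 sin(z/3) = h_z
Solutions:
 h(z) = C1 - 3*cos(z/3)


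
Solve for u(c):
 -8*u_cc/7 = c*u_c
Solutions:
 u(c) = C1 + C2*erf(sqrt(7)*c/4)


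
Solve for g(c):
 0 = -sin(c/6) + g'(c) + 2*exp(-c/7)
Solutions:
 g(c) = C1 - 6*cos(c/6) + 14*exp(-c/7)


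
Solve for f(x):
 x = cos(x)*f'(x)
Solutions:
 f(x) = C1 + Integral(x/cos(x), x)


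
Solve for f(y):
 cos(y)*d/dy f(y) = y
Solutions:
 f(y) = C1 + Integral(y/cos(y), y)


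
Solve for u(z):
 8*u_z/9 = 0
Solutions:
 u(z) = C1


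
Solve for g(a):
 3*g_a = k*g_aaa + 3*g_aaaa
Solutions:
 g(a) = C1 + C2*exp(-a*(2*2^(1/3)*k^2/(2*k^3 + sqrt(-4*k^6 + (2*k^3 - 729)^2) - 729)^(1/3) + 2*k + 2^(2/3)*(2*k^3 + sqrt(-4*k^6 + (2*k^3 - 729)^2) - 729)^(1/3))/18) + C3*exp(a*(-8*2^(1/3)*k^2/((-1 + sqrt(3)*I)*(2*k^3 + sqrt(-4*k^6 + (2*k^3 - 729)^2) - 729)^(1/3)) - 4*k + 2^(2/3)*(2*k^3 + sqrt(-4*k^6 + (2*k^3 - 729)^2) - 729)^(1/3) - 2^(2/3)*sqrt(3)*I*(2*k^3 + sqrt(-4*k^6 + (2*k^3 - 729)^2) - 729)^(1/3))/36) + C4*exp(a*(8*2^(1/3)*k^2/((1 + sqrt(3)*I)*(2*k^3 + sqrt(-4*k^6 + (2*k^3 - 729)^2) - 729)^(1/3)) - 4*k + 2^(2/3)*(2*k^3 + sqrt(-4*k^6 + (2*k^3 - 729)^2) - 729)^(1/3) + 2^(2/3)*sqrt(3)*I*(2*k^3 + sqrt(-4*k^6 + (2*k^3 - 729)^2) - 729)^(1/3))/36)


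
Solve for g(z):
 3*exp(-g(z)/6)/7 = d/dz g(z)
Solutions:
 g(z) = 6*log(C1 + z/14)


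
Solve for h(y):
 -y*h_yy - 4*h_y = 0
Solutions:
 h(y) = C1 + C2/y^3


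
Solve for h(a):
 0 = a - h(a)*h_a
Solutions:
 h(a) = -sqrt(C1 + a^2)
 h(a) = sqrt(C1 + a^2)


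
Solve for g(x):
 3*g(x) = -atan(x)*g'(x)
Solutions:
 g(x) = C1*exp(-3*Integral(1/atan(x), x))


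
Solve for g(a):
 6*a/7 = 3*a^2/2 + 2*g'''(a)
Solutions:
 g(a) = C1 + C2*a + C3*a^2 - a^5/80 + a^4/56


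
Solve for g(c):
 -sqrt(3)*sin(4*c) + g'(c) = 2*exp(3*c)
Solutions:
 g(c) = C1 + 2*exp(3*c)/3 - sqrt(3)*cos(4*c)/4


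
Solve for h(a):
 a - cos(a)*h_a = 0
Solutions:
 h(a) = C1 + Integral(a/cos(a), a)


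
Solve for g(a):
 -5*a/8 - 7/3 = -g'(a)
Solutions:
 g(a) = C1 + 5*a^2/16 + 7*a/3


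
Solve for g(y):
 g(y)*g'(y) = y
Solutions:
 g(y) = -sqrt(C1 + y^2)
 g(y) = sqrt(C1 + y^2)


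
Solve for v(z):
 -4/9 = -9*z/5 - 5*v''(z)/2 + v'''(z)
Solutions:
 v(z) = C1 + C2*z + C3*exp(5*z/2) - 3*z^3/25 - 62*z^2/1125


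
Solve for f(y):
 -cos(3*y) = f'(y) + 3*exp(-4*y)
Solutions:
 f(y) = C1 - sin(3*y)/3 + 3*exp(-4*y)/4


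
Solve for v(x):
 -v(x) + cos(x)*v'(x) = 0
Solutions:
 v(x) = C1*sqrt(sin(x) + 1)/sqrt(sin(x) - 1)


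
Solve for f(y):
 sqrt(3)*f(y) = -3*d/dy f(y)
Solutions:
 f(y) = C1*exp(-sqrt(3)*y/3)


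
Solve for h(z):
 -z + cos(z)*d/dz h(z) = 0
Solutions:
 h(z) = C1 + Integral(z/cos(z), z)


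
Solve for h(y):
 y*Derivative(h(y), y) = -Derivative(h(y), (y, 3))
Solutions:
 h(y) = C1 + Integral(C2*airyai(-y) + C3*airybi(-y), y)


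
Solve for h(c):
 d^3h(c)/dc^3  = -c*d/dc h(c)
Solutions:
 h(c) = C1 + Integral(C2*airyai(-c) + C3*airybi(-c), c)


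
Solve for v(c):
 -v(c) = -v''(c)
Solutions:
 v(c) = C1*exp(-c) + C2*exp(c)


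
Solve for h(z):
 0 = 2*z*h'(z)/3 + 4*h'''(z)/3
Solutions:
 h(z) = C1 + Integral(C2*airyai(-2^(2/3)*z/2) + C3*airybi(-2^(2/3)*z/2), z)


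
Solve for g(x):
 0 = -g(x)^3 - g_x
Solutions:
 g(x) = -sqrt(2)*sqrt(-1/(C1 - x))/2
 g(x) = sqrt(2)*sqrt(-1/(C1 - x))/2


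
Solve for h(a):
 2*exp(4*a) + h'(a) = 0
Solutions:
 h(a) = C1 - exp(4*a)/2


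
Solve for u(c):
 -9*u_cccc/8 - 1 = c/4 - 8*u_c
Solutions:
 u(c) = C1 + C4*exp(4*3^(1/3)*c/3) + c^2/64 + c/8 + (C2*sin(2*3^(5/6)*c/3) + C3*cos(2*3^(5/6)*c/3))*exp(-2*3^(1/3)*c/3)


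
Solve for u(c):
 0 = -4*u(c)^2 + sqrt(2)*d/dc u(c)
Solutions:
 u(c) = -1/(C1 + 2*sqrt(2)*c)


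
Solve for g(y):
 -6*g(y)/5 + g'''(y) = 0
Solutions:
 g(y) = C3*exp(5^(2/3)*6^(1/3)*y/5) + (C1*sin(2^(1/3)*3^(5/6)*5^(2/3)*y/10) + C2*cos(2^(1/3)*3^(5/6)*5^(2/3)*y/10))*exp(-5^(2/3)*6^(1/3)*y/10)


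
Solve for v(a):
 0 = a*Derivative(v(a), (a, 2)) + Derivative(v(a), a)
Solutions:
 v(a) = C1 + C2*log(a)


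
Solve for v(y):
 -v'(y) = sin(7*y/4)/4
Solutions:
 v(y) = C1 + cos(7*y/4)/7


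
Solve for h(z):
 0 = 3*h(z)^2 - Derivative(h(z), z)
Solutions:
 h(z) = -1/(C1 + 3*z)


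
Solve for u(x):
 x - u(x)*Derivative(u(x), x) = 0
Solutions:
 u(x) = -sqrt(C1 + x^2)
 u(x) = sqrt(C1 + x^2)


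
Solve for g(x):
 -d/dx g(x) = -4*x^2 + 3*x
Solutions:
 g(x) = C1 + 4*x^3/3 - 3*x^2/2


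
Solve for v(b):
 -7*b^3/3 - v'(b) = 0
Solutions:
 v(b) = C1 - 7*b^4/12


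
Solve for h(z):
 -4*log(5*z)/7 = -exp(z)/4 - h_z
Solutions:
 h(z) = C1 + 4*z*log(z)/7 + 4*z*(-1 + log(5))/7 - exp(z)/4


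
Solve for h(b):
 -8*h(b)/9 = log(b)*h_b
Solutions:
 h(b) = C1*exp(-8*li(b)/9)


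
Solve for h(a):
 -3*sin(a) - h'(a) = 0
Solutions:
 h(a) = C1 + 3*cos(a)


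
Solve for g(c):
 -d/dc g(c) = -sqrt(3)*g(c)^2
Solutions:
 g(c) = -1/(C1 + sqrt(3)*c)


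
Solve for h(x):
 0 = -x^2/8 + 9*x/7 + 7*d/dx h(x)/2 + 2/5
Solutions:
 h(x) = C1 + x^3/84 - 9*x^2/49 - 4*x/35


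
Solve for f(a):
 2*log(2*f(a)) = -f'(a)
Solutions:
 Integral(1/(log(_y) + log(2)), (_y, f(a)))/2 = C1 - a


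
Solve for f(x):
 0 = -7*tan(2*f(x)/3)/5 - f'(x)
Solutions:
 f(x) = -3*asin(C1*exp(-14*x/15))/2 + 3*pi/2
 f(x) = 3*asin(C1*exp(-14*x/15))/2


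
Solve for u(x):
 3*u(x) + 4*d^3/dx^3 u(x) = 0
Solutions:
 u(x) = C3*exp(-6^(1/3)*x/2) + (C1*sin(2^(1/3)*3^(5/6)*x/4) + C2*cos(2^(1/3)*3^(5/6)*x/4))*exp(6^(1/3)*x/4)


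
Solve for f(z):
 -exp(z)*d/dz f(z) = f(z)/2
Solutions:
 f(z) = C1*exp(exp(-z)/2)


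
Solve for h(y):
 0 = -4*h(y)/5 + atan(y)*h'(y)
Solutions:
 h(y) = C1*exp(4*Integral(1/atan(y), y)/5)


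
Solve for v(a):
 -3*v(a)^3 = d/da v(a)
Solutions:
 v(a) = -sqrt(2)*sqrt(-1/(C1 - 3*a))/2
 v(a) = sqrt(2)*sqrt(-1/(C1 - 3*a))/2


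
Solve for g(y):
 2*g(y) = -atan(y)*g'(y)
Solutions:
 g(y) = C1*exp(-2*Integral(1/atan(y), y))


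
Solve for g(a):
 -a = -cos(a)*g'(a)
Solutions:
 g(a) = C1 + Integral(a/cos(a), a)


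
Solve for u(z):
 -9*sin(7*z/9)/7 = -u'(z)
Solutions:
 u(z) = C1 - 81*cos(7*z/9)/49


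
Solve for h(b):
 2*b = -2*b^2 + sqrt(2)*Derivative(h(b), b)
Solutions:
 h(b) = C1 + sqrt(2)*b^3/3 + sqrt(2)*b^2/2


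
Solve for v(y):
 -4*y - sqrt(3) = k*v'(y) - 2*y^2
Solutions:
 v(y) = C1 + 2*y^3/(3*k) - 2*y^2/k - sqrt(3)*y/k


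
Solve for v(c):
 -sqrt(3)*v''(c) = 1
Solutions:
 v(c) = C1 + C2*c - sqrt(3)*c^2/6


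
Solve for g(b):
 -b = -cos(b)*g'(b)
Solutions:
 g(b) = C1 + Integral(b/cos(b), b)


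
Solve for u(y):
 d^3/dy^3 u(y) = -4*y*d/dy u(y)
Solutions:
 u(y) = C1 + Integral(C2*airyai(-2^(2/3)*y) + C3*airybi(-2^(2/3)*y), y)


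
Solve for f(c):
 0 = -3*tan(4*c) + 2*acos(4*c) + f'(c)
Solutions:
 f(c) = C1 - 2*c*acos(4*c) + sqrt(1 - 16*c^2)/2 - 3*log(cos(4*c))/4


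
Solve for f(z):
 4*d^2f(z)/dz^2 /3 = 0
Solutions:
 f(z) = C1 + C2*z


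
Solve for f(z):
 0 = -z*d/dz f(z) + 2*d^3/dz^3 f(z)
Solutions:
 f(z) = C1 + Integral(C2*airyai(2^(2/3)*z/2) + C3*airybi(2^(2/3)*z/2), z)


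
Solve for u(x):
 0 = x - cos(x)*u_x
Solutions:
 u(x) = C1 + Integral(x/cos(x), x)


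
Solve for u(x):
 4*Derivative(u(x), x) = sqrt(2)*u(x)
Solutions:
 u(x) = C1*exp(sqrt(2)*x/4)


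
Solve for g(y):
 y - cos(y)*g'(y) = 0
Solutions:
 g(y) = C1 + Integral(y/cos(y), y)


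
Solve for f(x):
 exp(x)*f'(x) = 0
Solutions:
 f(x) = C1


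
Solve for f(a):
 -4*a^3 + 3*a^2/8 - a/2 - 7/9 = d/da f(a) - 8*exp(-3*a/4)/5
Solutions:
 f(a) = C1 - a^4 + a^3/8 - a^2/4 - 7*a/9 - 32*exp(-3*a/4)/15


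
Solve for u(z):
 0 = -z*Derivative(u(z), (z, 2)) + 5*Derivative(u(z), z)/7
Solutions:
 u(z) = C1 + C2*z^(12/7)


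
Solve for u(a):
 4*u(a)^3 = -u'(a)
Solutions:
 u(a) = -sqrt(2)*sqrt(-1/(C1 - 4*a))/2
 u(a) = sqrt(2)*sqrt(-1/(C1 - 4*a))/2


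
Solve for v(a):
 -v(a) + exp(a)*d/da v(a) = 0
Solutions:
 v(a) = C1*exp(-exp(-a))


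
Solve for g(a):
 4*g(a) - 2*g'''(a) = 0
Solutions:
 g(a) = C3*exp(2^(1/3)*a) + (C1*sin(2^(1/3)*sqrt(3)*a/2) + C2*cos(2^(1/3)*sqrt(3)*a/2))*exp(-2^(1/3)*a/2)


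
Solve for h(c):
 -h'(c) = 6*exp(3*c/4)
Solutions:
 h(c) = C1 - 8*exp(3*c/4)


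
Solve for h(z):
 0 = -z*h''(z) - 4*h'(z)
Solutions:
 h(z) = C1 + C2/z^3


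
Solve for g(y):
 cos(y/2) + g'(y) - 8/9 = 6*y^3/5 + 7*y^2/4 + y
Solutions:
 g(y) = C1 + 3*y^4/10 + 7*y^3/12 + y^2/2 + 8*y/9 - 2*sin(y/2)


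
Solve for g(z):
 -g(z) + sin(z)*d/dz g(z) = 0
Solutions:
 g(z) = C1*sqrt(cos(z) - 1)/sqrt(cos(z) + 1)


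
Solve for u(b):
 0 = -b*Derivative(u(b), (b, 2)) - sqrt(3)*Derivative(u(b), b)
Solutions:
 u(b) = C1 + C2*b^(1 - sqrt(3))


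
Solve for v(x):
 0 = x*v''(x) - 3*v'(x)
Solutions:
 v(x) = C1 + C2*x^4


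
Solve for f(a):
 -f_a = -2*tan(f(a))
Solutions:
 f(a) = pi - asin(C1*exp(2*a))
 f(a) = asin(C1*exp(2*a))


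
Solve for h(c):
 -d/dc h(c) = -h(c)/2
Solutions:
 h(c) = C1*exp(c/2)


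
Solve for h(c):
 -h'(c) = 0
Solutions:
 h(c) = C1


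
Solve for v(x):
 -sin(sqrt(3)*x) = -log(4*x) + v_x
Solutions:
 v(x) = C1 + x*log(x) - x + 2*x*log(2) + sqrt(3)*cos(sqrt(3)*x)/3


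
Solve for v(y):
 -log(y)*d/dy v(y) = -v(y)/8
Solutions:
 v(y) = C1*exp(li(y)/8)


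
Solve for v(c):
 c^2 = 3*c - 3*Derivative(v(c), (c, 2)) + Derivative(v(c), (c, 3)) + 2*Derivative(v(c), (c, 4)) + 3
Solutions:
 v(c) = C1 + C2*c + C3*exp(-3*c/2) + C4*exp(c) - c^4/36 + 7*c^3/54 + 11*c^2/27


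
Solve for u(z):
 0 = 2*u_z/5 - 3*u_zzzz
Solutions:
 u(z) = C1 + C4*exp(15^(2/3)*2^(1/3)*z/15) + (C2*sin(2^(1/3)*3^(1/6)*5^(2/3)*z/10) + C3*cos(2^(1/3)*3^(1/6)*5^(2/3)*z/10))*exp(-15^(2/3)*2^(1/3)*z/30)


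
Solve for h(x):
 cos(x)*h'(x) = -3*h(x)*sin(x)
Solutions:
 h(x) = C1*cos(x)^3


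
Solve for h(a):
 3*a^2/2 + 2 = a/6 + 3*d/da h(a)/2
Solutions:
 h(a) = C1 + a^3/3 - a^2/18 + 4*a/3


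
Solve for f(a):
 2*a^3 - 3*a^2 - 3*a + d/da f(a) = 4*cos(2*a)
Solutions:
 f(a) = C1 - a^4/2 + a^3 + 3*a^2/2 + 2*sin(2*a)


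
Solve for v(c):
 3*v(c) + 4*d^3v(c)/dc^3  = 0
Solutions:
 v(c) = C3*exp(-6^(1/3)*c/2) + (C1*sin(2^(1/3)*3^(5/6)*c/4) + C2*cos(2^(1/3)*3^(5/6)*c/4))*exp(6^(1/3)*c/4)


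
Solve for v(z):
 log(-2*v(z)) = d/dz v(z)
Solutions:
 -Integral(1/(log(-_y) + log(2)), (_y, v(z))) = C1 - z


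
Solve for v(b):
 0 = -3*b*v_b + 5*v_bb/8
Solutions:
 v(b) = C1 + C2*erfi(2*sqrt(15)*b/5)


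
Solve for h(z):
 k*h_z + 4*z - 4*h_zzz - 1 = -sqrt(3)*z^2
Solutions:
 h(z) = C1 + C2*exp(-sqrt(k)*z/2) + C3*exp(sqrt(k)*z/2) - sqrt(3)*z^3/(3*k) - 2*z^2/k + z/k - 8*sqrt(3)*z/k^2


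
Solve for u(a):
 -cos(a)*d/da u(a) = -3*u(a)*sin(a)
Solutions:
 u(a) = C1/cos(a)^3


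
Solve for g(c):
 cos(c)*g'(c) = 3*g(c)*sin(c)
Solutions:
 g(c) = C1/cos(c)^3


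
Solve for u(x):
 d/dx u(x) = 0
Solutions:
 u(x) = C1


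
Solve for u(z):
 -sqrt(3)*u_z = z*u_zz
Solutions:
 u(z) = C1 + C2*z^(1 - sqrt(3))


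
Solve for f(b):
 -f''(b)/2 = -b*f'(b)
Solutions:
 f(b) = C1 + C2*erfi(b)


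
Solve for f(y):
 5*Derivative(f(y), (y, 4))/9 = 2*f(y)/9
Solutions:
 f(y) = C1*exp(-2^(1/4)*5^(3/4)*y/5) + C2*exp(2^(1/4)*5^(3/4)*y/5) + C3*sin(2^(1/4)*5^(3/4)*y/5) + C4*cos(2^(1/4)*5^(3/4)*y/5)


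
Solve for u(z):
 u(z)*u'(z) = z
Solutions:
 u(z) = -sqrt(C1 + z^2)
 u(z) = sqrt(C1 + z^2)


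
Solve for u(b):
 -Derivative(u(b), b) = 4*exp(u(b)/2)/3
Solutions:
 u(b) = 2*log(1/(C1 + 4*b)) + 2*log(6)


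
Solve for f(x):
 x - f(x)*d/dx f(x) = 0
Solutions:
 f(x) = -sqrt(C1 + x^2)
 f(x) = sqrt(C1 + x^2)


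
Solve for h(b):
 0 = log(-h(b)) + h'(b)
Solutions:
 -li(-h(b)) = C1 - b


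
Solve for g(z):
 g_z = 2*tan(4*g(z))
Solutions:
 g(z) = -asin(C1*exp(8*z))/4 + pi/4
 g(z) = asin(C1*exp(8*z))/4


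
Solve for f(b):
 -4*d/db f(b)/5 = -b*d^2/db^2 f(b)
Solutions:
 f(b) = C1 + C2*b^(9/5)


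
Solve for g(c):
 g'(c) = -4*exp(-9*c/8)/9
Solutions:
 g(c) = C1 + 32*exp(-9*c/8)/81


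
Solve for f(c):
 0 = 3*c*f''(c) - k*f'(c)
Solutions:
 f(c) = C1 + c^(re(k)/3 + 1)*(C2*sin(log(c)*Abs(im(k))/3) + C3*cos(log(c)*im(k)/3))


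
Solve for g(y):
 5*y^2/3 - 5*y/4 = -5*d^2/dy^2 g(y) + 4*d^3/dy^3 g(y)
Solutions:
 g(y) = C1 + C2*y + C3*exp(5*y/4) - y^4/36 - 17*y^3/360 - 17*y^2/150


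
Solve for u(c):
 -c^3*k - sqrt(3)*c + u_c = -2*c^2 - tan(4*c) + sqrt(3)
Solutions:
 u(c) = C1 + c^4*k/4 - 2*c^3/3 + sqrt(3)*c^2/2 + sqrt(3)*c + log(cos(4*c))/4


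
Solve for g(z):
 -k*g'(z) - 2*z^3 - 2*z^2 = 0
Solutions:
 g(z) = C1 - z^4/(2*k) - 2*z^3/(3*k)


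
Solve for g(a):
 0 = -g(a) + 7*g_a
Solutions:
 g(a) = C1*exp(a/7)


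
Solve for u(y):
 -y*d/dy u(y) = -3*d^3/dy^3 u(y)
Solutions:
 u(y) = C1 + Integral(C2*airyai(3^(2/3)*y/3) + C3*airybi(3^(2/3)*y/3), y)


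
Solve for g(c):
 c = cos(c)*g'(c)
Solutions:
 g(c) = C1 + Integral(c/cos(c), c)


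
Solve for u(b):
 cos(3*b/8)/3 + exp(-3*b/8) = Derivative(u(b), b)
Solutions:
 u(b) = C1 + 8*sin(3*b/8)/9 - 8*exp(-3*b/8)/3


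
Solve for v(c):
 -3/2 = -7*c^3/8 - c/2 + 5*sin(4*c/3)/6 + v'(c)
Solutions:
 v(c) = C1 + 7*c^4/32 + c^2/4 - 3*c/2 + 5*cos(4*c/3)/8


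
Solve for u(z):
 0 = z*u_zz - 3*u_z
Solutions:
 u(z) = C1 + C2*z^4


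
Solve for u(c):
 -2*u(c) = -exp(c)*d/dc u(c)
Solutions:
 u(c) = C1*exp(-2*exp(-c))


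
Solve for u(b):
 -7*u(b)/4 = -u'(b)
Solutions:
 u(b) = C1*exp(7*b/4)


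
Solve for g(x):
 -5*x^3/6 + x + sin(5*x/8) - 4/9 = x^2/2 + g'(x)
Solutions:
 g(x) = C1 - 5*x^4/24 - x^3/6 + x^2/2 - 4*x/9 - 8*cos(5*x/8)/5


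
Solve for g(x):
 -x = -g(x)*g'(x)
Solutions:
 g(x) = -sqrt(C1 + x^2)
 g(x) = sqrt(C1 + x^2)


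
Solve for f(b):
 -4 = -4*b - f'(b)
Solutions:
 f(b) = C1 - 2*b^2 + 4*b


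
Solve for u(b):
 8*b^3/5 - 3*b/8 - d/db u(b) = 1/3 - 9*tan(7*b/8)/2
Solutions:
 u(b) = C1 + 2*b^4/5 - 3*b^2/16 - b/3 - 36*log(cos(7*b/8))/7


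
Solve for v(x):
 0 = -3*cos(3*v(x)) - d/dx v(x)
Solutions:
 v(x) = -asin((C1 + exp(18*x))/(C1 - exp(18*x)))/3 + pi/3
 v(x) = asin((C1 + exp(18*x))/(C1 - exp(18*x)))/3


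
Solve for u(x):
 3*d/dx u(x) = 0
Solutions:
 u(x) = C1


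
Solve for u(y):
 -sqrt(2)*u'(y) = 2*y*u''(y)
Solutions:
 u(y) = C1 + C2*y^(1 - sqrt(2)/2)


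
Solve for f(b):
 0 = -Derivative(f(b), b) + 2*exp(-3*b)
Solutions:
 f(b) = C1 - 2*exp(-3*b)/3


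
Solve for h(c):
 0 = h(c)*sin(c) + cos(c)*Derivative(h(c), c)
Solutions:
 h(c) = C1*cos(c)


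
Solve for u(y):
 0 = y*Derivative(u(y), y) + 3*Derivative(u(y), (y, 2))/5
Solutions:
 u(y) = C1 + C2*erf(sqrt(30)*y/6)


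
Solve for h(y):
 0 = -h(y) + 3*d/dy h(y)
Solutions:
 h(y) = C1*exp(y/3)


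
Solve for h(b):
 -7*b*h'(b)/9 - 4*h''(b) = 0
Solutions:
 h(b) = C1 + C2*erf(sqrt(14)*b/12)


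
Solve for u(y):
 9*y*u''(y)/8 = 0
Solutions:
 u(y) = C1 + C2*y


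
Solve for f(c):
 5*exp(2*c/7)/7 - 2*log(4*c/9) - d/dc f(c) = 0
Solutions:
 f(c) = C1 - 2*c*log(c) + 2*c*(-2*log(2) + 1 + 2*log(3)) + 5*exp(2*c/7)/2


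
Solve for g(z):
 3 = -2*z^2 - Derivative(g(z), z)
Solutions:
 g(z) = C1 - 2*z^3/3 - 3*z


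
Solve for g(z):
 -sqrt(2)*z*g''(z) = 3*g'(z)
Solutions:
 g(z) = C1 + C2*z^(1 - 3*sqrt(2)/2)


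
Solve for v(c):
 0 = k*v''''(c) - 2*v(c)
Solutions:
 v(c) = C1*exp(-2^(1/4)*c*(1/k)^(1/4)) + C2*exp(2^(1/4)*c*(1/k)^(1/4)) + C3*exp(-2^(1/4)*I*c*(1/k)^(1/4)) + C4*exp(2^(1/4)*I*c*(1/k)^(1/4))


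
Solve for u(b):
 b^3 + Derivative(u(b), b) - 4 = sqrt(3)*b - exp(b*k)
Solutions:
 u(b) = C1 - b^4/4 + sqrt(3)*b^2/2 + 4*b - exp(b*k)/k


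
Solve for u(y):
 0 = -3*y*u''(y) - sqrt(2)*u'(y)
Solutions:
 u(y) = C1 + C2*y^(1 - sqrt(2)/3)


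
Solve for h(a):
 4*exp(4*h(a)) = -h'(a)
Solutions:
 h(a) = log(-I*(1/(C1 + 16*a))^(1/4))
 h(a) = log(I*(1/(C1 + 16*a))^(1/4))
 h(a) = log(-(1/(C1 + 16*a))^(1/4))
 h(a) = log(1/(C1 + 16*a))/4


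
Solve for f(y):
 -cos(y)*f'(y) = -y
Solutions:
 f(y) = C1 + Integral(y/cos(y), y)


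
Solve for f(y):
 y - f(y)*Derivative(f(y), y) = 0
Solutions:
 f(y) = -sqrt(C1 + y^2)
 f(y) = sqrt(C1 + y^2)


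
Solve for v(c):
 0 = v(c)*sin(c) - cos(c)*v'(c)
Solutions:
 v(c) = C1/cos(c)


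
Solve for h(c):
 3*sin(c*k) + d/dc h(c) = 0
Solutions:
 h(c) = C1 + 3*cos(c*k)/k


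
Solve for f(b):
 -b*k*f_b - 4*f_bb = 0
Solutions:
 f(b) = Piecewise((-sqrt(2)*sqrt(pi)*C1*erf(sqrt(2)*b*sqrt(k)/4)/sqrt(k) - C2, (k > 0) | (k < 0)), (-C1*b - C2, True))


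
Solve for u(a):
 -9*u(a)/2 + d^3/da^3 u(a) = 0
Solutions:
 u(a) = C3*exp(6^(2/3)*a/2) + (C1*sin(3*2^(2/3)*3^(1/6)*a/4) + C2*cos(3*2^(2/3)*3^(1/6)*a/4))*exp(-6^(2/3)*a/4)


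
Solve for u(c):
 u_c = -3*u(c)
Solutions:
 u(c) = C1*exp(-3*c)


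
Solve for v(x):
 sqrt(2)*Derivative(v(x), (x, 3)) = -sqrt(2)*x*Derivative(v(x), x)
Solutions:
 v(x) = C1 + Integral(C2*airyai(-x) + C3*airybi(-x), x)


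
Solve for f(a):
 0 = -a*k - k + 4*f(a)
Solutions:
 f(a) = k*(a + 1)/4


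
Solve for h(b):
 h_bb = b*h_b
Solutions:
 h(b) = C1 + C2*erfi(sqrt(2)*b/2)


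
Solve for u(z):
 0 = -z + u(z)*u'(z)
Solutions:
 u(z) = -sqrt(C1 + z^2)
 u(z) = sqrt(C1 + z^2)


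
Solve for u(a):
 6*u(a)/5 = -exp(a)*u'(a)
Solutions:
 u(a) = C1*exp(6*exp(-a)/5)


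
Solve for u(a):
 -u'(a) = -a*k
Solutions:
 u(a) = C1 + a^2*k/2


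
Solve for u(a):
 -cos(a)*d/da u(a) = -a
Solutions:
 u(a) = C1 + Integral(a/cos(a), a)


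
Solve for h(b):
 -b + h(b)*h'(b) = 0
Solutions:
 h(b) = -sqrt(C1 + b^2)
 h(b) = sqrt(C1 + b^2)


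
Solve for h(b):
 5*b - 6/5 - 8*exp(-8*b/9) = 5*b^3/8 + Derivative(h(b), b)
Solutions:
 h(b) = C1 - 5*b^4/32 + 5*b^2/2 - 6*b/5 + 9*exp(-8*b/9)


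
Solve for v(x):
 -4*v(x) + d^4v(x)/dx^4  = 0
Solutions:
 v(x) = C1*exp(-sqrt(2)*x) + C2*exp(sqrt(2)*x) + C3*sin(sqrt(2)*x) + C4*cos(sqrt(2)*x)


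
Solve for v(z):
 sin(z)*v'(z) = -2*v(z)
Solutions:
 v(z) = C1*(cos(z) + 1)/(cos(z) - 1)


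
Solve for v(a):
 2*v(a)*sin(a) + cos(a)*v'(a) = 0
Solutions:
 v(a) = C1*cos(a)^2


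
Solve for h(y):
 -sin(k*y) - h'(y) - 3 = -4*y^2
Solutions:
 h(y) = C1 + 4*y^3/3 - 3*y + cos(k*y)/k


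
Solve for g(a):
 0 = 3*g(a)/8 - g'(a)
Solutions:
 g(a) = C1*exp(3*a/8)


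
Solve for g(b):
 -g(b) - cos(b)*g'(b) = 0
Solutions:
 g(b) = C1*sqrt(sin(b) - 1)/sqrt(sin(b) + 1)


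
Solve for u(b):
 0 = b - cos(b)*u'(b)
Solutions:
 u(b) = C1 + Integral(b/cos(b), b)


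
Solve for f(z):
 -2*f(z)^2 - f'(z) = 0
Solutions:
 f(z) = 1/(C1 + 2*z)


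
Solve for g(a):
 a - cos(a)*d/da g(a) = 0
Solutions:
 g(a) = C1 + Integral(a/cos(a), a)


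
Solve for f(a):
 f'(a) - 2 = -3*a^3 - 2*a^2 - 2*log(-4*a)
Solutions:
 f(a) = C1 - 3*a^4/4 - 2*a^3/3 - 2*a*log(-a) + 4*a*(1 - log(2))


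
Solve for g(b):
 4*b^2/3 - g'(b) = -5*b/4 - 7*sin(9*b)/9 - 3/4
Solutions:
 g(b) = C1 + 4*b^3/9 + 5*b^2/8 + 3*b/4 - 7*cos(9*b)/81


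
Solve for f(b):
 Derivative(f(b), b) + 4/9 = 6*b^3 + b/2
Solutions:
 f(b) = C1 + 3*b^4/2 + b^2/4 - 4*b/9


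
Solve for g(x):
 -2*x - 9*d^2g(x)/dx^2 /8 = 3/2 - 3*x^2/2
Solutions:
 g(x) = C1 + C2*x + x^4/9 - 8*x^3/27 - 2*x^2/3


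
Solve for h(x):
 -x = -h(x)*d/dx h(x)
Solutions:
 h(x) = -sqrt(C1 + x^2)
 h(x) = sqrt(C1 + x^2)


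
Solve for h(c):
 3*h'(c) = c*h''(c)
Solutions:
 h(c) = C1 + C2*c^4


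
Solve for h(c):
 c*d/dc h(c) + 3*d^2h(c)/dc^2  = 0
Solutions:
 h(c) = C1 + C2*erf(sqrt(6)*c/6)


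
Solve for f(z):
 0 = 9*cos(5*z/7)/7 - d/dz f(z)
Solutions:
 f(z) = C1 + 9*sin(5*z/7)/5


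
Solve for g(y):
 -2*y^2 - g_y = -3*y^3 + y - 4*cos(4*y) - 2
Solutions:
 g(y) = C1 + 3*y^4/4 - 2*y^3/3 - y^2/2 + 2*y + sin(4*y)


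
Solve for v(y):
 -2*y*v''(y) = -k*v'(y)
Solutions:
 v(y) = C1 + y^(re(k)/2 + 1)*(C2*sin(log(y)*Abs(im(k))/2) + C3*cos(log(y)*im(k)/2))


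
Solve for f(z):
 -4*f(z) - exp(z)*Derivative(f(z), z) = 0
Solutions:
 f(z) = C1*exp(4*exp(-z))


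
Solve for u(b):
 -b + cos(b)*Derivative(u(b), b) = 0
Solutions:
 u(b) = C1 + Integral(b/cos(b), b)


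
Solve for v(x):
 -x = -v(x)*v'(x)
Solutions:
 v(x) = -sqrt(C1 + x^2)
 v(x) = sqrt(C1 + x^2)


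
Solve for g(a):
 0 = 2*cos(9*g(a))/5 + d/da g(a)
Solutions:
 2*a/5 - log(sin(9*g(a)) - 1)/18 + log(sin(9*g(a)) + 1)/18 = C1


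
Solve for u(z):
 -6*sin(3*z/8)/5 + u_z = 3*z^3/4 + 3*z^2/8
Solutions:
 u(z) = C1 + 3*z^4/16 + z^3/8 - 16*cos(3*z/8)/5


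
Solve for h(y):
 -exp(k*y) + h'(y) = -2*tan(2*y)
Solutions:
 h(y) = C1 + Piecewise((exp(k*y)/k, Ne(k, 0)), (y, True)) + log(cos(2*y))


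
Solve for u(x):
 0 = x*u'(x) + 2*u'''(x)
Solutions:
 u(x) = C1 + Integral(C2*airyai(-2^(2/3)*x/2) + C3*airybi(-2^(2/3)*x/2), x)


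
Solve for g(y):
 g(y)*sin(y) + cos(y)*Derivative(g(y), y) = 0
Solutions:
 g(y) = C1*cos(y)


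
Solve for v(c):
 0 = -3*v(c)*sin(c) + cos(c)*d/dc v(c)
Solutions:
 v(c) = C1/cos(c)^3


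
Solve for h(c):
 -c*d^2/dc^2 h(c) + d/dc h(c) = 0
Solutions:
 h(c) = C1 + C2*c^2


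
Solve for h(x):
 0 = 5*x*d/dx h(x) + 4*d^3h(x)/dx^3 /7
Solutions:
 h(x) = C1 + Integral(C2*airyai(-70^(1/3)*x/2) + C3*airybi(-70^(1/3)*x/2), x)


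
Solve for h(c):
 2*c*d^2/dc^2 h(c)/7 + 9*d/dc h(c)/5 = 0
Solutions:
 h(c) = C1 + C2/c^(53/10)


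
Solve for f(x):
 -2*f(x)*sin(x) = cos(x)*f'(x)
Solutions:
 f(x) = C1*cos(x)^2


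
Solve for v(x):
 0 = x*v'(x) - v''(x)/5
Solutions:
 v(x) = C1 + C2*erfi(sqrt(10)*x/2)


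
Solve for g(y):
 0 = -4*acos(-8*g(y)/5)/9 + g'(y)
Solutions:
 Integral(1/acos(-8*_y/5), (_y, g(y))) = C1 + 4*y/9


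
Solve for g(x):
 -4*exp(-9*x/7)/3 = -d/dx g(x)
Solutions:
 g(x) = C1 - 28*exp(-9*x/7)/27


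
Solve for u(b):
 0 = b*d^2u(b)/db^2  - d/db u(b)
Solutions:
 u(b) = C1 + C2*b^2


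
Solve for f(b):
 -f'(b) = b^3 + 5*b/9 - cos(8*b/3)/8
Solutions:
 f(b) = C1 - b^4/4 - 5*b^2/18 + 3*sin(8*b/3)/64


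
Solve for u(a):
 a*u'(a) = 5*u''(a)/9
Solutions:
 u(a) = C1 + C2*erfi(3*sqrt(10)*a/10)


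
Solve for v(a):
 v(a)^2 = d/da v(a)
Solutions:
 v(a) = -1/(C1 + a)


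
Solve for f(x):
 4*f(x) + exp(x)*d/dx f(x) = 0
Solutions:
 f(x) = C1*exp(4*exp(-x))


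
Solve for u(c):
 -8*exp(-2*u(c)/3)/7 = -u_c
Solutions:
 u(c) = 3*log(-sqrt(C1 + 8*c)) - 3*log(21) + 3*log(42)/2
 u(c) = 3*log(C1 + 8*c)/2 - 3*log(21) + 3*log(42)/2


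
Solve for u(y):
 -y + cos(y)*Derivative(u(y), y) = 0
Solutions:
 u(y) = C1 + Integral(y/cos(y), y)


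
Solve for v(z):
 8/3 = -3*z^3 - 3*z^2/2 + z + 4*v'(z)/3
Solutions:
 v(z) = C1 + 9*z^4/16 + 3*z^3/8 - 3*z^2/8 + 2*z


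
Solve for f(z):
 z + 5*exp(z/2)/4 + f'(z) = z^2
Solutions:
 f(z) = C1 + z^3/3 - z^2/2 - 5*exp(z/2)/2


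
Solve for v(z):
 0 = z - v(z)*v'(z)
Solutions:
 v(z) = -sqrt(C1 + z^2)
 v(z) = sqrt(C1 + z^2)


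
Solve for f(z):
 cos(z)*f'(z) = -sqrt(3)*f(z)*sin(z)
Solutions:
 f(z) = C1*cos(z)^(sqrt(3))


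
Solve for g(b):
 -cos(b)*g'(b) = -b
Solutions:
 g(b) = C1 + Integral(b/cos(b), b)


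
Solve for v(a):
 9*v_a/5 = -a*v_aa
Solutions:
 v(a) = C1 + C2/a^(4/5)


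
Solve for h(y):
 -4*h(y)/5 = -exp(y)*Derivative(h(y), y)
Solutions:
 h(y) = C1*exp(-4*exp(-y)/5)


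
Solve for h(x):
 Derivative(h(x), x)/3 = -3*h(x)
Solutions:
 h(x) = C1*exp(-9*x)


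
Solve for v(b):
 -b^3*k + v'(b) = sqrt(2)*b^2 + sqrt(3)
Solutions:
 v(b) = C1 + b^4*k/4 + sqrt(2)*b^3/3 + sqrt(3)*b


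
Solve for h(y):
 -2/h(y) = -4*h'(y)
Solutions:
 h(y) = -sqrt(C1 + y)
 h(y) = sqrt(C1 + y)


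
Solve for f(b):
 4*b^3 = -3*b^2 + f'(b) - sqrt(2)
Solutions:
 f(b) = C1 + b^4 + b^3 + sqrt(2)*b


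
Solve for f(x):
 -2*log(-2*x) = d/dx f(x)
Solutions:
 f(x) = C1 - 2*x*log(-x) + 2*x*(1 - log(2))


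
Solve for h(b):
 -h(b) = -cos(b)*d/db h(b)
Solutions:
 h(b) = C1*sqrt(sin(b) + 1)/sqrt(sin(b) - 1)


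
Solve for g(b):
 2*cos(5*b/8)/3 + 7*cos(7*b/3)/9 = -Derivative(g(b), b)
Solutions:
 g(b) = C1 - 16*sin(5*b/8)/15 - sin(7*b/3)/3


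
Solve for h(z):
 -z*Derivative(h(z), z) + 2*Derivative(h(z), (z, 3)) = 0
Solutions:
 h(z) = C1 + Integral(C2*airyai(2^(2/3)*z/2) + C3*airybi(2^(2/3)*z/2), z)


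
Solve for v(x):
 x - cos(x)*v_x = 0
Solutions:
 v(x) = C1 + Integral(x/cos(x), x)


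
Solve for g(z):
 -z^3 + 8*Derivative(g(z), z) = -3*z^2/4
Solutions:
 g(z) = C1 + z^4/32 - z^3/32


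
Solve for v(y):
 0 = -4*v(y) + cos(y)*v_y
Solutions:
 v(y) = C1*(sin(y)^2 + 2*sin(y) + 1)/(sin(y)^2 - 2*sin(y) + 1)


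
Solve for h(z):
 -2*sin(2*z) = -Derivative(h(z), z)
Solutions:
 h(z) = C1 - cos(2*z)


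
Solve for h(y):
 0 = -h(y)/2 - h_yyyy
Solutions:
 h(y) = (C1*sin(2^(1/4)*y/2) + C2*cos(2^(1/4)*y/2))*exp(-2^(1/4)*y/2) + (C3*sin(2^(1/4)*y/2) + C4*cos(2^(1/4)*y/2))*exp(2^(1/4)*y/2)


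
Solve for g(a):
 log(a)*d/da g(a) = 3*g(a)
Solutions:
 g(a) = C1*exp(3*li(a))


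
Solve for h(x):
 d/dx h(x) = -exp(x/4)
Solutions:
 h(x) = C1 - 4*exp(x/4)


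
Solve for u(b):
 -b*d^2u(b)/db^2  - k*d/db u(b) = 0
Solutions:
 u(b) = C1 + b^(1 - re(k))*(C2*sin(log(b)*Abs(im(k))) + C3*cos(log(b)*im(k)))


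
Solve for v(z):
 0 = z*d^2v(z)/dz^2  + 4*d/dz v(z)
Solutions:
 v(z) = C1 + C2/z^3


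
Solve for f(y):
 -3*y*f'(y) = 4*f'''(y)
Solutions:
 f(y) = C1 + Integral(C2*airyai(-6^(1/3)*y/2) + C3*airybi(-6^(1/3)*y/2), y)


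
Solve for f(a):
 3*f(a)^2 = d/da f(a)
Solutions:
 f(a) = -1/(C1 + 3*a)


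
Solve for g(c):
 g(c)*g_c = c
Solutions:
 g(c) = -sqrt(C1 + c^2)
 g(c) = sqrt(C1 + c^2)


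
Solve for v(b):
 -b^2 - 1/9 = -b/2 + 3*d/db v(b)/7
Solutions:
 v(b) = C1 - 7*b^3/9 + 7*b^2/12 - 7*b/27
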